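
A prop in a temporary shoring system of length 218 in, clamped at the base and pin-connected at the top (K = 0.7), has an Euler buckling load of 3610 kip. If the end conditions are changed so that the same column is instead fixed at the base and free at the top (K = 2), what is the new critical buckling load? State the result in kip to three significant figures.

P_cr ∝ 1/K², so P_cr,new = P_cr,old × (K_old/K_new)² = 3610 × (0.7/2)²
= 3610 × 0.1225 = 442 kip

P_cr ≈ 442 kip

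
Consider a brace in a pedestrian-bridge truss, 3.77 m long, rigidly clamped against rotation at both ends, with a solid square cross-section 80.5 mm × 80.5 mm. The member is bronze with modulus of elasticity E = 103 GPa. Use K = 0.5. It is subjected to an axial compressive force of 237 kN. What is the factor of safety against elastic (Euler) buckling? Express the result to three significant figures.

I = a⁴/12 = 80.5⁴/12 = 3.499×10^6 mm⁴
I = 3.499×10^6 mm⁴ = 3.499×10^-6 m⁴
Effective length L_e = K·L = 0.5 × 3.77 = 1.885 m
P_cr = π²EI / L_e² = π² × 103×10⁹ × 3.499×10^-6 / 1.885² = 1.001×10^6 N
Factor of safety n = P_cr / P = 1001.2 / 237 = 4.22

n ≈ 4.22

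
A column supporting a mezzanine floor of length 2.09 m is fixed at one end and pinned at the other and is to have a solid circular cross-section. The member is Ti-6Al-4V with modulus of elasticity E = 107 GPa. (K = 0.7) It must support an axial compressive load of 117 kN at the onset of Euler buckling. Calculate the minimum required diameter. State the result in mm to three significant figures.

d ≈ 46.9 mm

L_e = K·L = 0.7 × 2.09 = 1.463 m
Required I = P_cr·L_e²/(π²E) = 1.170×10^5 × 1.463² / (π² × 1.07×10^11) = 2.371×10^-7 m⁴
I_req = 2.371×10^5 mm⁴
Solid circle: I = πd⁴/64  ⇒  d = (64I/π)^(1/4) = (64×2.371×10^5/π)^(1/4) = 46.9 mm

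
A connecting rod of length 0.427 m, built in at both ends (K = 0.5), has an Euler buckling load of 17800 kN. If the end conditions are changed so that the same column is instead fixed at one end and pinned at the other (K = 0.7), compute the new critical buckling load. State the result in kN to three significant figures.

P_cr ≈ 9080 kN

P_cr ∝ 1/K², so P_cr,new = P_cr,old × (K_old/K_new)² = 17800 × (0.5/0.7)²
= 17800 × 0.5102 = 9080 kN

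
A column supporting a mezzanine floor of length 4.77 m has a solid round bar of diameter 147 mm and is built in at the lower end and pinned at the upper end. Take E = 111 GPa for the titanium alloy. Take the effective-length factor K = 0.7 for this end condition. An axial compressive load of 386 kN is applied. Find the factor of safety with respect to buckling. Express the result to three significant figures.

n ≈ 5.84

I = πd⁴/64 = π×147⁴/64 = 2.292×10^7 mm⁴
I = 2.292×10^7 mm⁴ = 2.292×10^-5 m⁴
Effective length L_e = K·L = 0.7 × 4.77 = 3.339 m
P_cr = π²EI / L_e² = π² × 111×10⁹ × 2.292×10^-5 / 3.339² = 2.252×10^6 N
Factor of safety n = P_cr / P = 2252.3 / 386 = 5.84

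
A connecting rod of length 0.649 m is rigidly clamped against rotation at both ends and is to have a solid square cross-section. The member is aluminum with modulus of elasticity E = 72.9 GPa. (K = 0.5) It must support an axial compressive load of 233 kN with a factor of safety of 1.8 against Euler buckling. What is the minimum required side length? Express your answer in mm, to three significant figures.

Required P_cr = n·P = 1.8 × 233 = 419.4 kN
L_e = K·L = 0.5 × 0.649 = 0.3245 m
Required I = P_cr·L_e²/(π²E) = 4.194×10^5 × 0.3245² / (π² × 7.29×10^10) = 6.138×10^-8 m⁴
I_req = 6.138×10^4 mm⁴
Solid square: I = a⁴/12  ⇒  a = (12I)^(1/4) = (12×6.138×10^4)^(1/4) = 29.3 mm

a ≈ 29.3 mm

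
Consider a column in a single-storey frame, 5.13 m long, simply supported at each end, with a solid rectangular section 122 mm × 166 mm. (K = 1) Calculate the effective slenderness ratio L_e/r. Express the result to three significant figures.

Buckling occurs about the weak axis: I_min = h·b³/12 with b = 122 mm (the shorter side).
I_min = 166×122³/12 = 2.512×10^7 mm⁴
A = 2.025×10^4 mm²;  r_min = √(I/A) = √(2.512×10^7/2.025×10^4) = 35.22 mm
L_e = K·L = 1 × 5.13 m = 5.130 m = 5130.0 mm
λ = L_e / r_min = 5130.0 / 35.22 = 146

λ ≈ 146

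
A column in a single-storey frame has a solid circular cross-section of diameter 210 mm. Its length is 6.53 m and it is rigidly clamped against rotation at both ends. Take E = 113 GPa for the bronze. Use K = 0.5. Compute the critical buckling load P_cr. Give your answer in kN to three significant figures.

P_cr ≈ 9990 kN

I = πd⁴/64 = π×210⁴/64 = 9.547×10^7 mm⁴
I = 9.547×10^7 mm⁴ = 9.547×10^-5 m⁴
Effective length L_e = K·L = 0.5 × 6.53 = 3.265 m
P_cr = π²EI / L_e² = π² × 113×10⁹ × 9.547×10^-5 / 3.265² = 9.988×10^6 N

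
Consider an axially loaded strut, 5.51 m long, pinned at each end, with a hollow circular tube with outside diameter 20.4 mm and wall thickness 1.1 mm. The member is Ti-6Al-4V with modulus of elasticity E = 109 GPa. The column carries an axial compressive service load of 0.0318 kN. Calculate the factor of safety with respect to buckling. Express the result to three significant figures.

n ≈ 3.47

Inner diameter d_i = 20.4 − 2×1.1 = 18.20 mm
I = π(d_o⁴ − d_i⁴)/64 = π(20.4⁴ − 18.20⁴)/64 = 3.116×10^3 mm⁴
I = 3.116×10^3 mm⁴ = 3.116×10^-9 m⁴
Effective length L_e = K·L = 1 × 5.51 = 5.510 m
P_cr = π²EI / L_e² = π² × 109×10⁹ × 3.116×10^-9 / 5.510² = 110.4 N
Factor of safety n = P_cr / P = 0.11040 / 0.0318 = 3.47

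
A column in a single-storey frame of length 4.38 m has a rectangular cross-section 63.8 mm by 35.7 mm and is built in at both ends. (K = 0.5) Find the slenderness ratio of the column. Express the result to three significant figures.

λ ≈ 213

For a rectangle r_min = b/√12 = 35.7/√12 = 10.31 mm
L_e = K·L = 0.5 × 4.38 m = 2.190 m = 2190.0 mm
λ = L_e / r_min = 2190.0 / 10.31 = 213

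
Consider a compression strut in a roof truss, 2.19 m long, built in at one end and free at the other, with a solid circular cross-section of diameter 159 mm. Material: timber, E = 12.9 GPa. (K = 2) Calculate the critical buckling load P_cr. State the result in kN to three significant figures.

I = πd⁴/64 = π×159⁴/64 = 3.137×10^7 mm⁴
I = 3.137×10^7 mm⁴ = 3.137×10^-5 m⁴
Effective length L_e = K·L = 2 × 2.19 = 4.380 m
P_cr = π²EI / L_e² = π² × 12.9×10⁹ × 3.137×10^-5 / 4.380² = 2.082×10^5 N

P_cr ≈ 208 kN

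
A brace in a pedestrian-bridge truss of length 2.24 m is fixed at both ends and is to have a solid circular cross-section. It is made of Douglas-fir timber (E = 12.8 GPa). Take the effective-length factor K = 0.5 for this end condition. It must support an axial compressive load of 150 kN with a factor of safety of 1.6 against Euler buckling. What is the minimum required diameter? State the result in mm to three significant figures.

Required P_cr = n·P = 1.6 × 150 = 240.0 kN
L_e = K·L = 0.5 × 2.24 = 1.120 m
Required I = P_cr·L_e²/(π²E) = 2.400×10^5 × 1.120² / (π² × 1.28×10^10) = 2.383×10^-6 m⁴
I_req = 2.383×10^6 mm⁴
Solid circle: I = πd⁴/64  ⇒  d = (64I/π)^(1/4) = (64×2.383×10^6/π)^(1/4) = 83.5 mm

d ≈ 83.5 mm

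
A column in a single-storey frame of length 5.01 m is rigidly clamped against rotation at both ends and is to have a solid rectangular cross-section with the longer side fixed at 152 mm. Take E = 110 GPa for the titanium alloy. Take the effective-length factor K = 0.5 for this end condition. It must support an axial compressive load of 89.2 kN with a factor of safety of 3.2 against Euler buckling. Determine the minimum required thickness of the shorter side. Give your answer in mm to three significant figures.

b ≈ 50.7 mm

Required P_cr = n·P = 3.2 × 89.2 = 285.4 kN
L_e = K·L = 0.5 × 5.01 = 2.505 m
Required I = P_cr·L_e²/(π²E) = 2.854×10^5 × 2.505² / (π² × 1.10×10^11) = 1.650×10^-6 m⁴
I_req = 1.650×10^6 mm⁴
Rectangle, weak axis: I_min = h·b³/12 with h = 152 mm fixed  ⇒  b = (12I/h)^(1/3) = 50.7 mm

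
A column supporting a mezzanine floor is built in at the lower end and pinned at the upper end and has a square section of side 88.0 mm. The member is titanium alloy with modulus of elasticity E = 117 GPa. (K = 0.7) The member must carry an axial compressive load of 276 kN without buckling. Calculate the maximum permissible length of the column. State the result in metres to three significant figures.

I = a⁴/12 = 88.0⁴/12 = 4.997×10^6 mm⁴
I = 4.997×10^-6 m⁴
At the buckling limit P_cr = P = 2.760×10^5 N
From P_cr = π²EI/(K·L)²:  L = (1/K)·√(π²EI/P_cr) = (1/0.7)·√(π²×1.17×10^11×4.997×10^-6/2.760×10^5)
L = 6.53 m

L_max ≈ 6.53 m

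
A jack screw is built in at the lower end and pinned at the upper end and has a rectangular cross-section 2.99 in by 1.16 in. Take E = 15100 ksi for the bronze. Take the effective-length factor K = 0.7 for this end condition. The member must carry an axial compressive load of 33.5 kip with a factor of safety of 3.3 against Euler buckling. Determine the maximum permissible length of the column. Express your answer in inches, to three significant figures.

Buckling occurs about the weak axis: I_min = h·b³/12 with b = 1.16 in (the shorter side).
I_min = 2.99×1.16³/12 = 0.3889 in⁴
Required critical load P_cr = n·P = 3.3 × 33.5 = 110.6 kip = 1.105×10^5 lb
From P_cr = π²EI/(K·L)²:  L = (1/K)·√(π²EI/P_cr) = (1/0.7)·√(π²×1.51×10^7×0.3889/1.105×10^5)
L = 32.7 in

L_max ≈ 32.7 in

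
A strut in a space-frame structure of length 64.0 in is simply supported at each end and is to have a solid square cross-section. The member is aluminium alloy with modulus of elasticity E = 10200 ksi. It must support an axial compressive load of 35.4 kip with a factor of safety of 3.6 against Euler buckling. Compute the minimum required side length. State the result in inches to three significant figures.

Required P_cr = n·P = 3.6 × 35.4 = 127.4 kip
L_e = K·L = 1 × 64.0 = 64.00 in
Required I = P_cr·L_e²/(π²E) = 1.274×10^5 × 64.00² / (π² × 1.02×10^7) = 5.185 in⁴
Solid square: I = a⁴/12  ⇒  a = (12I)^(1/4) = (12×5.185)^(1/4) = 2.81 in

a ≈ 2.81 in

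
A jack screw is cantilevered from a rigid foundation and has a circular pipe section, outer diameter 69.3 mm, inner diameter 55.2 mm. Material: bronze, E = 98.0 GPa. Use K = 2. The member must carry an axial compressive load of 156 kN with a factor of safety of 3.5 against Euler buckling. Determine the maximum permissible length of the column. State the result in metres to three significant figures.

d_o = 69.3 mm, d_i = 55.2 mm
I = π(d_o⁴ − d_i⁴)/64 = π(69.3⁴ − 55.20⁴)/64 = 6.764×10^5 mm⁴
I = 6.764×10^-7 m⁴
Required critical load P_cr = n·P = 3.5 × 156 = 546.0 kN = 5.460×10^5 N
From P_cr = π²EI/(K·L)²:  L = (1/K)·√(π²EI/P_cr) = (1/2)·√(π²×9.80×10^10×6.764×10^-7/5.460×10^5)
L = 0.547 m

L_max ≈ 0.547 m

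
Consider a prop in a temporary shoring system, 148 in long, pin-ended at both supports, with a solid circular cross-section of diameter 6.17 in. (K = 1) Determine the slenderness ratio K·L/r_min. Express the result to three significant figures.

λ ≈ 95.9

I = πd⁴/64 = π×6.17⁴/64 = 71.14 in⁴
A = 29.90 in²;  r_min = √(I/A) = √(71.14/29.90) = 1.542 in
L_e = K·L = 1 × 148 = 148.0 in
λ = L_e / r_min = 148.00 / 1.542 = 95.9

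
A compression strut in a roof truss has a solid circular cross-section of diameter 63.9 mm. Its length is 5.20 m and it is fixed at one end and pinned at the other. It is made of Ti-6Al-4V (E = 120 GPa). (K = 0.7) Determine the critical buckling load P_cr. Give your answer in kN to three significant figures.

I = πd⁴/64 = π×63.9⁴/64 = 8.184×10^5 mm⁴
I = 8.184×10^5 mm⁴ = 8.184×10^-7 m⁴
Effective length L_e = K·L = 0.7 × 5.20 = 3.640 m
P_cr = π²EI / L_e² = π² × 120×10⁹ × 8.184×10^-7 / 3.640² = 7.316×10^4 N

P_cr ≈ 73.2 kN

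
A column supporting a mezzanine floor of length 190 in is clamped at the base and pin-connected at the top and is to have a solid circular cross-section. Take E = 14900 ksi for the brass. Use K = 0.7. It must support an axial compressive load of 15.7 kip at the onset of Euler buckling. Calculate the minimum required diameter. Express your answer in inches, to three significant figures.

d ≈ 2.49 in

L_e = K·L = 0.7 × 190 = 133.0 in
Required I = P_cr·L_e²/(π²E) = 1.570×10^4 × 133.0² / (π² × 1.49×10^7) = 1.888 in⁴
Solid circle: I = πd⁴/64  ⇒  d = (64I/π)^(1/4) = (64×1.888/π)^(1/4) = 2.49 in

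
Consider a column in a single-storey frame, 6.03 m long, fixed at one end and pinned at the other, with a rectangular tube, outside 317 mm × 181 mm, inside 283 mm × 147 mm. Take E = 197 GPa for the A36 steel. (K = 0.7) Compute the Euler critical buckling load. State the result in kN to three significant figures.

P_cr ≈ 8920 kN

Weak-axis I_min = (h_o·b_o³ − h_i·b_i³)/12 with b_o = 181, b_i = 147.0 mm (shorter outer/inner sides).
I_min = (317×181³ − 283.0×147.0³)/12 = 8.173×10^7 mm⁴
I = 8.173×10^7 mm⁴ = 8.173×10^-5 m⁴
Effective length L_e = K·L = 0.7 × 6.03 = 4.221 m
P_cr = π²EI / L_e² = π² × 197×10⁹ × 8.173×10^-5 / 4.221² = 8.919×10^6 N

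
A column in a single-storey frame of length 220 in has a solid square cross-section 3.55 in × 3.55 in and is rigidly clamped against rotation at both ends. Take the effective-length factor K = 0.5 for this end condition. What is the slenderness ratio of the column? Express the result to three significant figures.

I = a⁴/12 = 3.55⁴/12 = 13.24 in⁴
A = 12.60 in²;  r_min = √(I/A) = √(13.24/12.60) = 1.025 in
L_e = K·L = 0.5 × 220 = 110.0 in
λ = L_e / r_min = 110.00 / 1.025 = 107

λ ≈ 107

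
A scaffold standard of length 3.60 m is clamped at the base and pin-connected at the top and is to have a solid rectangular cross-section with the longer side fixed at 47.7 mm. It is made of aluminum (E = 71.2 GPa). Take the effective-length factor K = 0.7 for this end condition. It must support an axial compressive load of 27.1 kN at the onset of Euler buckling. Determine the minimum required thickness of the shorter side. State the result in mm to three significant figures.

b ≈ 39.5 mm

L_e = K·L = 0.7 × 3.60 = 2.520 m
Required I = P_cr·L_e²/(π²E) = 2.710×10^4 × 2.520² / (π² × 7.12×10^10) = 2.449×10^-7 m⁴
I_req = 2.449×10^5 mm⁴
Rectangle, weak axis: I_min = h·b³/12 with h = 47.7 mm fixed  ⇒  b = (12I/h)^(1/3) = 39.5 mm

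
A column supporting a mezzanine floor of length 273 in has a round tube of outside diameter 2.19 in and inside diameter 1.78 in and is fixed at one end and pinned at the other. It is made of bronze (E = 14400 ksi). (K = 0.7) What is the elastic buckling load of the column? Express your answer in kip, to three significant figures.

P_cr ≈ 2.48 kip

d_o = 2.19 in, d_i = 1.78 in
I = π(d_o⁴ − d_i⁴)/64 = π(2.19⁴ − 1.780⁴)/64 = 0.6364 in⁴
Effective length L_e = K·L = 0.7 × 273 = 191.1 in
P_cr = π²EI / L_e² = π² × 14400×10³ × 0.6364 / 191.1² = 2.477×10^3 lb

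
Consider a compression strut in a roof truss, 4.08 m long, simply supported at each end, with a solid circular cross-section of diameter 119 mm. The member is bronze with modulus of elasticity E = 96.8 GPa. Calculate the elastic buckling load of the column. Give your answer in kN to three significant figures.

I = πd⁴/64 = π×119⁴/64 = 9.844×10^6 mm⁴
I = 9.844×10^6 mm⁴ = 9.844×10^-6 m⁴
Effective length L_e = K·L = 1 × 4.08 = 4.080 m
P_cr = π²EI / L_e² = π² × 96.8×10⁹ × 9.844×10^-6 / 4.080² = 5.650×10^5 N

P_cr ≈ 565 kN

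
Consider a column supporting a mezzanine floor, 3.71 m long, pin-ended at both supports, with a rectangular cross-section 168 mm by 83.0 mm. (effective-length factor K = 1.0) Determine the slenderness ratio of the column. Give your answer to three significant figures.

Buckling occurs about the weak axis: I_min = h·b³/12 with b = 83.0 mm (the shorter side).
I_min = 168×83.0³/12 = 8.005×10^6 mm⁴
A = 1.394×10^4 mm²;  r_min = √(I/A) = √(8.005×10^6/1.394×10^4) = 23.96 mm
L_e = K·L = 1 × 3.71 m = 3.710 m = 3710.0 mm
λ = L_e / r_min = 3710.0 / 23.96 = 155

λ ≈ 155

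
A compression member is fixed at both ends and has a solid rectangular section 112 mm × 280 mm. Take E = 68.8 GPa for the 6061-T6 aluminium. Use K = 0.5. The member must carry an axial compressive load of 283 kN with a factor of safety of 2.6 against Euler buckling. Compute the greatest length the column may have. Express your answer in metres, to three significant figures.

Buckling occurs about the weak axis: I_min = h·b³/12 with b = 112 mm (the shorter side).
I_min = 280×112³/12 = 3.278×10^7 mm⁴
I = 3.278×10^-5 m⁴
Required critical load P_cr = n·P = 2.6 × 283 = 735.8 kN = 7.358×10^5 N
From P_cr = π²EI/(K·L)²:  L = (1/K)·√(π²EI/P_cr) = (1/0.5)·√(π²×6.88×10^10×3.278×10^-5/7.358×10^5)
L = 11.0 m

L_max ≈ 11.0 m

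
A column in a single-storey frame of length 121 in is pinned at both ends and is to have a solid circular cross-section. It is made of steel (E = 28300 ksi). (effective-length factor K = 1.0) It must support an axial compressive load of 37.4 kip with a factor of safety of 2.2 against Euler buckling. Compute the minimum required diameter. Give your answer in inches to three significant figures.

d ≈ 3.06 in

Required P_cr = n·P = 2.2 × 37.4 = 82.28 kip
L_e = K·L = 1 × 121 = 121.0 in
Required I = P_cr·L_e²/(π²E) = 8.228×10^4 × 121.0² / (π² × 2.83×10^7) = 4.313 in⁴
Solid circle: I = πd⁴/64  ⇒  d = (64I/π)^(1/4) = (64×4.313/π)^(1/4) = 3.06 in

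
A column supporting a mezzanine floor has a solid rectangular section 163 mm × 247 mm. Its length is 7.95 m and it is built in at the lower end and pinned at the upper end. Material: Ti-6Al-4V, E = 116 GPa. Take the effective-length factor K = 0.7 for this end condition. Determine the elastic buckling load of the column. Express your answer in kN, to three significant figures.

P_cr ≈ 3300 kN

Buckling occurs about the weak axis: I_min = h·b³/12 with b = 163 mm (the shorter side).
I_min = 247×163³/12 = 8.914×10^7 mm⁴
I = 8.914×10^7 mm⁴ = 8.914×10^-5 m⁴
Effective length L_e = K·L = 0.7 × 7.95 = 5.565 m
P_cr = π²EI / L_e² = π² × 116×10⁹ × 8.914×10^-5 / 5.565² = 3.295×10^6 N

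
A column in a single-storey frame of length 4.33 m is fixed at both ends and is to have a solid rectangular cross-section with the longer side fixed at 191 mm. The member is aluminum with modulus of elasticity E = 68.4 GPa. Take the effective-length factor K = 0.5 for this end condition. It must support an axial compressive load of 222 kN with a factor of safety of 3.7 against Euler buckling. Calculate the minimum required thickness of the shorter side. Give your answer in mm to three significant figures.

Required P_cr = n·P = 3.7 × 222 = 821.4 kN
L_e = K·L = 0.5 × 4.33 = 2.165 m
Required I = P_cr·L_e²/(π²E) = 8.214×10^5 × 2.165² / (π² × 6.84×10^10) = 5.703×10^-6 m⁴
I_req = 5.703×10^6 mm⁴
Rectangle, weak axis: I_min = h·b³/12 with h = 191 mm fixed  ⇒  b = (12I/h)^(1/3) = 71.0 mm

b ≈ 71.0 mm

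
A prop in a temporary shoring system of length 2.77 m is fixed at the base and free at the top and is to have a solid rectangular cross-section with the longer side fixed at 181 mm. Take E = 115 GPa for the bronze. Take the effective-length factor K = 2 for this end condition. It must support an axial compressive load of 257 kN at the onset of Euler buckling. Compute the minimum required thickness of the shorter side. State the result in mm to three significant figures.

b ≈ 77.2 mm

L_e = K·L = 2 × 2.77 = 5.540 m
Required I = P_cr·L_e²/(π²E) = 2.570×10^5 × 5.540² / (π² × 1.15×10^11) = 6.950×10^-6 m⁴
I_req = 6.950×10^6 mm⁴
Rectangle, weak axis: I_min = h·b³/12 with h = 181 mm fixed  ⇒  b = (12I/h)^(1/3) = 77.2 mm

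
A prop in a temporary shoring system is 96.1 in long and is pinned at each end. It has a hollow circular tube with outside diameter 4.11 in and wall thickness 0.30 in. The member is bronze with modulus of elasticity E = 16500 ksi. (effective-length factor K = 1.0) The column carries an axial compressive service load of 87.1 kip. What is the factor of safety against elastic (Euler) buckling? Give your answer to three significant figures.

Inner diameter d_i = 4.11 − 2×0.30 = 3.510 in
I = π(d_o⁴ − d_i⁴)/64 = π(4.11⁴ − 3.510⁴)/64 = 6.556 in⁴
Effective length L_e = K·L = 1 × 96.1 = 96.10 in
P_cr = π²EI / L_e² = π² × 16500×10³ × 6.556 / 96.10² = 1.156×10^5 lb
Factor of safety n = P_cr / P = 115.61 / 87.1 = 1.33

n ≈ 1.33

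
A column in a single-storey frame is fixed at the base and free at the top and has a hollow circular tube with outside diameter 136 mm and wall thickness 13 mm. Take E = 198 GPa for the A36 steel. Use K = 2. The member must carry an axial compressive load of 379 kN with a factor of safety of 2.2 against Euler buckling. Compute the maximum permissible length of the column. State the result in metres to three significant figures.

Inner diameter d_i = 136 − 2×13 = 110.0 mm
I = π(d_o⁴ − d_i⁴)/64 = π(136⁴ − 110.0⁴)/64 = 9.606×10^6 mm⁴
I = 9.606×10^-6 m⁴
Required critical load P_cr = n·P = 2.2 × 379 = 833.8 kN = 8.338×10^5 N
From P_cr = π²EI/(K·L)²:  L = (1/K)·√(π²EI/P_cr) = (1/2)·√(π²×1.98×10^11×9.606×10^-6/8.338×10^5)
L = 2.37 m

L_max ≈ 2.37 m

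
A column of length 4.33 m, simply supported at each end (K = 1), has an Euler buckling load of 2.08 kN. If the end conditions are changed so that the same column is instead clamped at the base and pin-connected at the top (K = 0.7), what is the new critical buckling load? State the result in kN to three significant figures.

P_cr ∝ 1/K², so P_cr,new = P_cr,old × (K_old/K_new)² = 2.08 × (1/0.7)²
= 2.08 × 2.041 = 4.24 kN

P_cr ≈ 4.24 kN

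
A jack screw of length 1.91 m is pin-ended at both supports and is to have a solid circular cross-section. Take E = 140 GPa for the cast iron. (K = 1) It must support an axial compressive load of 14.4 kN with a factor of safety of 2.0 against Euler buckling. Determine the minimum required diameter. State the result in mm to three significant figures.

d ≈ 35.3 mm

Required P_cr = n·P = 2.0 × 14.4 = 28.80 kN
L_e = K·L = 1 × 1.91 = 1.910 m
Required I = P_cr·L_e²/(π²E) = 2.880×10^4 × 1.910² / (π² × 1.40×10^11) = 7.604×10^-8 m⁴
I_req = 7.604×10^4 mm⁴
Solid circle: I = πd⁴/64  ⇒  d = (64I/π)^(1/4) = (64×7.604×10^4/π)^(1/4) = 35.3 mm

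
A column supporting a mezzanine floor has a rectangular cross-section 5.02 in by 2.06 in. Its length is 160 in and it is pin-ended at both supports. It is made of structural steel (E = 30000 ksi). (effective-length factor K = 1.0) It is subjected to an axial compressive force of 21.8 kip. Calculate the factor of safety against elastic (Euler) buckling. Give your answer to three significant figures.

n ≈ 1.94

Buckling occurs about the weak axis: I_min = h·b³/12 with b = 2.06 in (the shorter side).
I_min = 5.02×2.06³/12 = 3.657 in⁴
Effective length L_e = K·L = 1 × 160 = 160.0 in
P_cr = π²EI / L_e² = π² × 30000×10³ × 3.657 / 160.0² = 4.230×10^4 lb
Factor of safety n = P_cr / P = 42.297 / 21.8 = 1.94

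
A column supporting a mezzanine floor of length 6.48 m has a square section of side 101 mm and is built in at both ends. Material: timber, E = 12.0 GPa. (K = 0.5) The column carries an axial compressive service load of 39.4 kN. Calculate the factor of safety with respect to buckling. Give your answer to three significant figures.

I = a⁴/12 = 101⁴/12 = 8.672×10^6 mm⁴
I = 8.672×10^6 mm⁴ = 8.672×10^-6 m⁴
Effective length L_e = K·L = 0.5 × 6.48 = 3.240 m
P_cr = π²EI / L_e² = π² × 12.0×10⁹ × 8.672×10^-6 / 3.240² = 9.784×10^4 N
Factor of safety n = P_cr / P = 97.835 / 39.4 = 2.48

n ≈ 2.48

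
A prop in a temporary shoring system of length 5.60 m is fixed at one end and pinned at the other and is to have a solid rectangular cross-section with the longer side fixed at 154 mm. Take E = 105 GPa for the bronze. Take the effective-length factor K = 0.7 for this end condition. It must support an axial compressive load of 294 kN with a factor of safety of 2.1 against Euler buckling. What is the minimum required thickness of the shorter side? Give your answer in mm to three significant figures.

b ≈ 89.4 mm

Required P_cr = n·P = 2.1 × 294 = 617.4 kN
L_e = K·L = 0.7 × 5.60 = 3.920 m
Required I = P_cr·L_e²/(π²E) = 6.174×10^5 × 3.920² / (π² × 1.05×10^11) = 9.155×10^-6 m⁴
I_req = 9.155×10^6 mm⁴
Rectangle, weak axis: I_min = h·b³/12 with h = 154 mm fixed  ⇒  b = (12I/h)^(1/3) = 89.4 mm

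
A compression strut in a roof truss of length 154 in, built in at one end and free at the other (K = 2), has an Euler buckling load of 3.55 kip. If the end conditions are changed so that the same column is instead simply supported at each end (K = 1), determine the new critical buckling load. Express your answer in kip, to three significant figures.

P_cr ∝ 1/K², so P_cr,new = P_cr,old × (K_old/K_new)² = 3.55 × (2/1)²
= 3.55 × 4.000 = 14.2 kip

P_cr ≈ 14.2 kip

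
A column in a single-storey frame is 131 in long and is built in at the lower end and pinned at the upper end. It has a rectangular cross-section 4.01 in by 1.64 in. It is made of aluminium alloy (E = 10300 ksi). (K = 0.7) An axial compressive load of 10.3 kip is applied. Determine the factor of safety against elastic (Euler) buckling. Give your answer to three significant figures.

n ≈ 1.73

Buckling occurs about the weak axis: I_min = h·b³/12 with b = 1.64 in (the shorter side).
I_min = 4.01×1.64³/12 = 1.474 in⁴
Effective length L_e = K·L = 0.7 × 131 = 91.70 in
P_cr = π²EI / L_e² = π² × 10300×10³ × 1.474 / 91.70² = 1.782×10^4 lb
Factor of safety n = P_cr / P = 17.819 / 10.3 = 1.73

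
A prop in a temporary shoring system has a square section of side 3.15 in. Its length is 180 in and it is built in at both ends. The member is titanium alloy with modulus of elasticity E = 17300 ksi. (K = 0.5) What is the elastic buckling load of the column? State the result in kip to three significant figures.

I = a⁴/12 = 3.15⁴/12 = 8.205 in⁴
Effective length L_e = K·L = 0.5 × 180 = 90.00 in
P_cr = π²EI / L_e² = π² × 17300×10³ × 8.205 / 90.00² = 1.730×10^5 lb

P_cr ≈ 173 kip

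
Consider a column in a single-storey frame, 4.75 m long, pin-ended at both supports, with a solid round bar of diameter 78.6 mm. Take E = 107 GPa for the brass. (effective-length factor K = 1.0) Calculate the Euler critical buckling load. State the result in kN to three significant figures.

I = πd⁴/64 = π×78.6⁴/64 = 1.874×10^6 mm⁴
I = 1.874×10^6 mm⁴ = 1.874×10^-6 m⁴
Effective length L_e = K·L = 1 × 4.75 = 4.750 m
P_cr = π²EI / L_e² = π² × 107×10⁹ × 1.874×10^-6 / 4.750² = 8.769×10^4 N

P_cr ≈ 87.7 kN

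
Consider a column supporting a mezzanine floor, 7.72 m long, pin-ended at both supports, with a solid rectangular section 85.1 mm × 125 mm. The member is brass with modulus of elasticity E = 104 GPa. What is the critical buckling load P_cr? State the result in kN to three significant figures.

P_cr ≈ 111 kN

Buckling occurs about the weak axis: I_min = h·b³/12 with b = 85.1 mm (the shorter side).
I_min = 125×85.1³/12 = 6.420×10^6 mm⁴
I = 6.420×10^6 mm⁴ = 6.420×10^-6 m⁴
Effective length L_e = K·L = 1 × 7.72 = 7.720 m
P_cr = π²EI / L_e² = π² × 104×10⁹ × 6.420×10^-6 / 7.720² = 1.106×10^5 N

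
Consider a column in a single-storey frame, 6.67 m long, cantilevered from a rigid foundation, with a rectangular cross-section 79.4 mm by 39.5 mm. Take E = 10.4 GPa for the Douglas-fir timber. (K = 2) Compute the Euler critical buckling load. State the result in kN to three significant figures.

Buckling occurs about the weak axis: I_min = h·b³/12 with b = 39.5 mm (the shorter side).
I_min = 79.4×39.5³/12 = 4.078×10^5 mm⁴
I = 4.078×10^5 mm⁴ = 4.078×10^-7 m⁴
Effective length L_e = K·L = 2 × 6.67 = 13.34 m
P_cr = π²EI / L_e² = π² × 10.4×10⁹ × 4.078×10^-7 / 13.34² = 235.2 N

P_cr ≈ 0.235 kN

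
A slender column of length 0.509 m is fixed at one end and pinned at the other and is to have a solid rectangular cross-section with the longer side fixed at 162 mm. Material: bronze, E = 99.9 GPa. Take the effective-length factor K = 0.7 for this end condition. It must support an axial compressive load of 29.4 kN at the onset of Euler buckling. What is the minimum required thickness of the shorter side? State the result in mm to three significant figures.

b ≈ 6.55 mm

L_e = K·L = 0.7 × 0.509 = 0.3563 m
Required I = P_cr·L_e²/(π²E) = 2.940×10^4 × 0.3563² / (π² × 9.99×10^10) = 3.785×10^-9 m⁴
I_req = 3.785×10^3 mm⁴
Rectangle, weak axis: I_min = h·b³/12 with h = 162 mm fixed  ⇒  b = (12I/h)^(1/3) = 6.55 mm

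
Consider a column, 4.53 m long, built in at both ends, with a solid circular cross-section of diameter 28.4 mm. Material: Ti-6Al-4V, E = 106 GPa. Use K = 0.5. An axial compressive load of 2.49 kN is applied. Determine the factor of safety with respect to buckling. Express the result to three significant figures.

n ≈ 2.62

I = πd⁴/64 = π×28.4⁴/64 = 3.193×10^4 mm⁴
I = 3.193×10^4 mm⁴ = 3.193×10^-8 m⁴
Effective length L_e = K·L = 0.5 × 4.53 = 2.265 m
P_cr = π²EI / L_e² = π² × 106×10⁹ × 3.193×10^-8 / 2.265² = 6.512×10^3 N
Factor of safety n = P_cr / P = 6.5120 / 2.49 = 2.62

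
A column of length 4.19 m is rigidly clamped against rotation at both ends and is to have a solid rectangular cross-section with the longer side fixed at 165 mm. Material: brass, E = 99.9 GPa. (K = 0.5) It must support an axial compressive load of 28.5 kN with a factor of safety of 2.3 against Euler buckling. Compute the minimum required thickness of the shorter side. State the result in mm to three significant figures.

Required P_cr = n·P = 2.3 × 28.5 = 65.55 kN
L_e = K·L = 0.5 × 4.19 = 2.095 m
Required I = P_cr·L_e²/(π²E) = 6.555×10^4 × 2.095² / (π² × 9.99×10^10) = 2.918×10^-7 m⁴
I_req = 2.918×10^5 mm⁴
Rectangle, weak axis: I_min = h·b³/12 with h = 165 mm fixed  ⇒  b = (12I/h)^(1/3) = 27.7 mm

b ≈ 27.7 mm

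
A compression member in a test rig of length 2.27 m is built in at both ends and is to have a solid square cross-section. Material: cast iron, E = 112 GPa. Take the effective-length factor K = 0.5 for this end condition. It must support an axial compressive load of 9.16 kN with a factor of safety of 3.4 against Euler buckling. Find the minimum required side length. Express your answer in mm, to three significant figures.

a ≈ 25.7 mm

Required P_cr = n·P = 3.4 × 9.16 = 31.14 kN
L_e = K·L = 0.5 × 2.27 = 1.135 m
Required I = P_cr·L_e²/(π²E) = 3.114×10^4 × 1.135² / (π² × 1.12×10^11) = 3.630×10^-8 m⁴
I_req = 3.630×10^4 mm⁴
Solid square: I = a⁴/12  ⇒  a = (12I)^(1/4) = (12×3.630×10^4)^(1/4) = 25.7 mm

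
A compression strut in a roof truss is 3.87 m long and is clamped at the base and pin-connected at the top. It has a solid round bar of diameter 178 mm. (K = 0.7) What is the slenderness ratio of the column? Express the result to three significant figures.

For a solid circle r = d/4 = 178/4 = 44.50 mm
L_e = K·L = 0.7 × 3.87 m = 2.709 m = 2709.0 mm
λ = L_e / r_min = 2709.0 / 44.50 = 60.9

λ ≈ 60.9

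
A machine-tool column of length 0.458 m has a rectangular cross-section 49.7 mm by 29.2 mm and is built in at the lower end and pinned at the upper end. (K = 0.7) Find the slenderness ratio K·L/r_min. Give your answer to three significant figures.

λ ≈ 38.0

For a rectangle r_min = b/√12 = 29.2/√12 = 8.429 mm
L_e = K·L = 0.7 × 0.458 m = 0.3206 m = 320.60 mm
λ = L_e / r_min = 320.60 / 8.429 = 38.0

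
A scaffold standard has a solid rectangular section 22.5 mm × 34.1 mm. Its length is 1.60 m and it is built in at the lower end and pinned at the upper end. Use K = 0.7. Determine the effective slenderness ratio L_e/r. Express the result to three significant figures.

For a rectangle r_min = b/√12 = 22.5/√12 = 6.495 mm
L_e = K·L = 0.7 × 1.60 m = 1.120 m = 1120.0 mm
λ = L_e / r_min = 1120.0 / 6.495 = 172

λ ≈ 172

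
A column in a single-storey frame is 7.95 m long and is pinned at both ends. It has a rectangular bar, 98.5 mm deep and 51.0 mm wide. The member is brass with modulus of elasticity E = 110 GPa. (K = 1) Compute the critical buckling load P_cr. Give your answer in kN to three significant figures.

Buckling occurs about the weak axis: I_min = h·b³/12 with b = 51.0 mm (the shorter side).
I_min = 98.5×51.0³/12 = 1.089×10^6 mm⁴
I = 1.089×10^6 mm⁴ = 1.089×10^-6 m⁴
Effective length L_e = K·L = 1 × 7.95 = 7.950 m
P_cr = π²EI / L_e² = π² × 110×10⁹ × 1.089×10^-6 / 7.950² = 1.870×10^4 N

P_cr ≈ 18.7 kN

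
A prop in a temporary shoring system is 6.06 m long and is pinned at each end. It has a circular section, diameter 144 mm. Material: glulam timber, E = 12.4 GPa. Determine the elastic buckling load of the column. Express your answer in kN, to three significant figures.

I = πd⁴/64 = π×144⁴/64 = 2.111×10^7 mm⁴
I = 2.111×10^7 mm⁴ = 2.111×10^-5 m⁴
Effective length L_e = K·L = 1 × 6.06 = 6.060 m
P_cr = π²EI / L_e² = π² × 12.4×10⁹ × 2.111×10^-5 / 6.060² = 7.034×10^4 N

P_cr ≈ 70.3 kN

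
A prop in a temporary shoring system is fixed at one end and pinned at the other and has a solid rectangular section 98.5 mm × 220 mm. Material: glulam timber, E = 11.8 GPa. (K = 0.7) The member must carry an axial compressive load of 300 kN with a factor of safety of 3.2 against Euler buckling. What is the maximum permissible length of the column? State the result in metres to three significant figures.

Buckling occurs about the weak axis: I_min = h·b³/12 with b = 98.5 mm (the shorter side).
I_min = 220×98.5³/12 = 1.752×10^7 mm⁴
I = 1.752×10^-5 m⁴
Required critical load P_cr = n·P = 3.2 × 300 = 960.0 kN = 9.600×10^5 N
From P_cr = π²EI/(K·L)²:  L = (1/K)·√(π²EI/P_cr) = (1/0.7)·√(π²×1.18×10^10×1.752×10^-5/9.600×10^5)
L = 2.08 m

L_max ≈ 2.08 m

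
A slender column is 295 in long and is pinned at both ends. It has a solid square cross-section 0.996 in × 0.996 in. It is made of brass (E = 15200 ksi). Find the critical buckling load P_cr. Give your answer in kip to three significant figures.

P_cr ≈ 0.141 kip

I = a⁴/12 = 0.996⁴/12 = 8.201×10^-2 in⁴
Effective length L_e = K·L = 1 × 295 = 295.0 in
P_cr = π²EI / L_e² = π² × 15200×10³ × 8.201×10^-2 / 295.0² = 141.4 lb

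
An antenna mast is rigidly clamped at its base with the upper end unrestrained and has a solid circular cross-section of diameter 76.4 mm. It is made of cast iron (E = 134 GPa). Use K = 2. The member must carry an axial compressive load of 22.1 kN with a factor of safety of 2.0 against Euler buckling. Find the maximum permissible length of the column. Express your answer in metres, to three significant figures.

L_max ≈ 3.54 m

I = πd⁴/64 = π×76.4⁴/64 = 1.672×10^6 mm⁴
I = 1.672×10^-6 m⁴
Required critical load P_cr = n·P = 2.0 × 22.1 = 44.20 kN = 4.420×10^4 N
From P_cr = π²EI/(K·L)²:  L = (1/K)·√(π²EI/P_cr) = (1/2)·√(π²×1.34×10^11×1.672×10^-6/4.420×10^4)
L = 3.54 m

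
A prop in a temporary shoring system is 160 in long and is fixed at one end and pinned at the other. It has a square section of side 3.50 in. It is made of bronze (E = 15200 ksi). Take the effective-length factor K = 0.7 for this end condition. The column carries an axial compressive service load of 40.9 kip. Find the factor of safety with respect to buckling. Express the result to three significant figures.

n ≈ 3.66

I = a⁴/12 = 3.50⁴/12 = 12.51 in⁴
Effective length L_e = K·L = 0.7 × 160 = 112.0 in
P_cr = π²EI / L_e² = π² × 15200×10³ × 12.51 / 112.0² = 1.496×10^5 lb
Factor of safety n = P_cr / P = 149.55 / 40.9 = 3.66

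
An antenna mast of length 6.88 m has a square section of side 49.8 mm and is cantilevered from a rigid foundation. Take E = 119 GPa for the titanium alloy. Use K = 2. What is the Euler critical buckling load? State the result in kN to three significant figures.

P_cr ≈ 3.18 kN

I = a⁴/12 = 49.8⁴/12 = 5.125×10^5 mm⁴
I = 5.125×10^5 mm⁴ = 5.125×10^-7 m⁴
Effective length L_e = K·L = 2 × 6.88 = 13.76 m
P_cr = π²EI / L_e² = π² × 119×10⁹ × 5.125×10^-7 / 13.76² = 3.179×10^3 N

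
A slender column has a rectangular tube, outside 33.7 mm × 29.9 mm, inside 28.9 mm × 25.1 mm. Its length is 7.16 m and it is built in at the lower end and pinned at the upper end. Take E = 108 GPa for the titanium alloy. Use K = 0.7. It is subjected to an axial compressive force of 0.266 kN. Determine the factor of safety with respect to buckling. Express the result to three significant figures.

n ≈ 5.90

Weak-axis I_min = (h_o·b_o³ − h_i·b_i³)/12 with b_o = 29.9, b_i = 25.10 mm (shorter outer/inner sides).
I_min = (33.7×29.9³ − 28.90×25.10³)/12 = 3.699×10^4 mm⁴
I = 3.699×10^4 mm⁴ = 3.699×10^-8 m⁴
Effective length L_e = K·L = 0.7 × 7.16 = 5.012 m
P_cr = π²EI / L_e² = π² × 108×10⁹ × 3.699×10^-8 / 5.012² = 1.569×10^3 N
Factor of safety n = P_cr / P = 1.5694 / 0.266 = 5.90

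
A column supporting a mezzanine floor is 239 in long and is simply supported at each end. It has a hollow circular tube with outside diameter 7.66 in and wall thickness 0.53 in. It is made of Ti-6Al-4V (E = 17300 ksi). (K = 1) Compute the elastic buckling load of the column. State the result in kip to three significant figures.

P_cr ≈ 227 kip

Inner diameter d_i = 7.66 − 2×0.53 = 6.600 in
I = π(d_o⁴ − d_i⁴)/64 = π(7.66⁴ − 6.600⁴)/64 = 75.86 in⁴
Effective length L_e = K·L = 1 × 239 = 239.0 in
P_cr = π²EI / L_e² = π² × 17300×10³ × 75.86 / 239.0² = 2.268×10^5 lb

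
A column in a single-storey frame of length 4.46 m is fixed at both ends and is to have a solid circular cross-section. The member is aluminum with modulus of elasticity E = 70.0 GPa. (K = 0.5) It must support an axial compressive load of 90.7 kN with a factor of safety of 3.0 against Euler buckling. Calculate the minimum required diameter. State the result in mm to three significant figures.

d ≈ 79.5 mm

Required P_cr = n·P = 3.0 × 90.7 = 272.1 kN
L_e = K·L = 0.5 × 4.46 = 2.230 m
Required I = P_cr·L_e²/(π²E) = 2.721×10^5 × 2.230² / (π² × 7.00×10^10) = 1.959×10^-6 m⁴
I_req = 1.959×10^6 mm⁴
Solid circle: I = πd⁴/64  ⇒  d = (64I/π)^(1/4) = (64×1.959×10^6/π)^(1/4) = 79.5 mm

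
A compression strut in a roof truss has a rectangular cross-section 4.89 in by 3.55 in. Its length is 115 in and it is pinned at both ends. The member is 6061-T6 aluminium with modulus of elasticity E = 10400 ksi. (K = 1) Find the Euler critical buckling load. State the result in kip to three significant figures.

Buckling occurs about the weak axis: I_min = h·b³/12 with b = 3.55 in (the shorter side).
I_min = 4.89×3.55³/12 = 18.23 in⁴
Effective length L_e = K·L = 1 × 115 = 115.0 in
P_cr = π²EI / L_e² = π² × 10400×10³ × 18.23 / 115.0² = 1.415×10^5 lb

P_cr ≈ 141 kip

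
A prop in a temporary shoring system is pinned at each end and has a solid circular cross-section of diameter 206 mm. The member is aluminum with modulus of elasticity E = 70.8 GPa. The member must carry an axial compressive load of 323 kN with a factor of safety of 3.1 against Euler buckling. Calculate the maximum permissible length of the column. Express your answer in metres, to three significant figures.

L_max ≈ 7.85 m

I = πd⁴/64 = π×206⁴/64 = 8.840×10^7 mm⁴
I = 8.840×10^-5 m⁴
Required critical load P_cr = n·P = 3.1 × 323 = 1001 kN = 1.001×10^6 N
From P_cr = π²EI/(K·L)²:  L = (1/K)·√(π²EI/P_cr) = (1/1)·√(π²×7.08×10^10×8.840×10^-5/1.001×10^6)
L = 7.85 m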